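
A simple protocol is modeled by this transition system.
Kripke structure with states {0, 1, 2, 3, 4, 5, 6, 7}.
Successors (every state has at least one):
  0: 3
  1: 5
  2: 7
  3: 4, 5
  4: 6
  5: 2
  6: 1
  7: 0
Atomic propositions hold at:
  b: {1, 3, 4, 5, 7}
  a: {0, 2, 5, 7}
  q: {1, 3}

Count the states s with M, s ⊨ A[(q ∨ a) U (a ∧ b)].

4

Sat(q ∨ a) = {0, 1, 2, 3, 5, 7}
Sat(a ∧ b) = {5, 7}
A[(q ∨ a) U (a ∧ b)]: least fixpoint, start Z0 = Sat((a ∧ b)) = {5, 7}, add states in Sat(q ∨ a) with every successor in Z. Z1 = {1, 2, 5, 7}; fixed.
Sat(A[(q ∨ a) U (a ∧ b)]) = {1, 2, 5, 7}
|Sat(A[(q ∨ a) U (a ∧ b)])| = |{1, 2, 5, 7}| = 4.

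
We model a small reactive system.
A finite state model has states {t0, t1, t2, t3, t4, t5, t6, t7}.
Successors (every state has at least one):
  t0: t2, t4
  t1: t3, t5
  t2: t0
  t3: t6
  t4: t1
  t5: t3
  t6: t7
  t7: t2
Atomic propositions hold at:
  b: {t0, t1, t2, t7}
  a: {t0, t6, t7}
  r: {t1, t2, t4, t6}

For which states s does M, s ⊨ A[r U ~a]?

{t1, t2, t3, t4, t5}

Sat(~a) = {t1, t2, t3, t4, t5}
A[r U ~a]: least fixpoint, start Z0 = Sat(~a) = {t1, t2, t3, t4, t5}, add states in Sat(r) with every successor in Z. Already a fixed point.
Sat(A[r U ~a]) = {t1, t2, t3, t4, t5}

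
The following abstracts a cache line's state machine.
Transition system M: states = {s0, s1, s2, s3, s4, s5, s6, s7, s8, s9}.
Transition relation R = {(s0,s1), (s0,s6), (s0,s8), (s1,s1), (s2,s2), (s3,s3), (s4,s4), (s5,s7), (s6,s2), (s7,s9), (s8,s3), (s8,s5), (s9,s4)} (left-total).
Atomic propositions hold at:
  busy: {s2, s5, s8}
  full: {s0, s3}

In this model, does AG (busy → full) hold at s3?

Yes

Sat(busy → full) = {s0, s1, s3, s4, s6, s7, s9}
AG (busy → full): greatest fixpoint, start Z0 = {s0, s1, s3, s4, s6, s7, s9}, keep only states in Sat with every successor in Z. Z1 = {s1, s3, s4, s7, s9}; fixed.
Sat(AG (busy → full)) = {s1, s3, s4, s7, s9}
s3 ∈ Sat(AG (busy → full)) = {s1, s3, s4, s7, s9}, so the formula holds at s3.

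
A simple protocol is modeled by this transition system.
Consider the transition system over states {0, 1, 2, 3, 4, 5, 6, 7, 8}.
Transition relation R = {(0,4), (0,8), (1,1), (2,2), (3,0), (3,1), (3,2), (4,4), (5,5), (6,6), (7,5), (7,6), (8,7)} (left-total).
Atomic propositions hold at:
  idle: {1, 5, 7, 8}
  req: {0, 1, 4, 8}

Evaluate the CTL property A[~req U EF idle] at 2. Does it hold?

Sat(~req) = {2, 3, 5, 6, 7}
EF idle: least fixpoint, start Z0 = {1, 5, 7, 8}, add states with some successor in Z. Z1 = {0, 1, 3, 5, 7, 8}; fixed.
Sat(EF idle) = {0, 1, 3, 5, 7, 8}
A[~req U EF idle]: least fixpoint, start Z0 = Sat(EF idle) = {0, 1, 3, 5, 7, 8}, add states in Sat(~req) with every successor in Z. Already a fixed point.
Sat(A[~req U EF idle]) = {0, 1, 3, 5, 7, 8}
2 ∉ Sat(A[~req U EF idle]) = {0, 1, 3, 5, 7, 8}, so the formula does not hold at 2.

No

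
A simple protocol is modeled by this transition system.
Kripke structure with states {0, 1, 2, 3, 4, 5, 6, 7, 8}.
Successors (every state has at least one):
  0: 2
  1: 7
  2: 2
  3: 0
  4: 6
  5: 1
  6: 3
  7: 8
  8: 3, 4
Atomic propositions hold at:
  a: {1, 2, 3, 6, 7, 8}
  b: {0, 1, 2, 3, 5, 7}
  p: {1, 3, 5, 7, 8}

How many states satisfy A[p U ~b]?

Sat(~b) = {4, 6, 8}
A[p U ~b]: least fixpoint, start Z0 = Sat(~b) = {4, 6, 8}, add states in Sat(p) with every successor in Z. Z1 = {4, 6, 7, 8}; Z2 = {1, 4, 6, 7, 8}; Z3 = {1, 4, 5, 6, 7, 8}; fixed.
Sat(A[p U ~b]) = {1, 4, 5, 6, 7, 8}
|Sat(A[p U ~b])| = |{1, 4, 5, 6, 7, 8}| = 6.

6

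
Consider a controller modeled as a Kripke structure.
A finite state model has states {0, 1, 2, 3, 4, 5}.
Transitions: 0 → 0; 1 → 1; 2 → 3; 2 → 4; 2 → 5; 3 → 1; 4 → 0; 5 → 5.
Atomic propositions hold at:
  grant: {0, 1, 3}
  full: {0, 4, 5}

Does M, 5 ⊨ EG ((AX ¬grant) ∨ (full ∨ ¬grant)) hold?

Yes

Sat(¬grant) = {2, 4, 5}
Sat(AX ¬grant) = {s : every successor in {2, 4, 5}} = {5}
Sat(full ∨ ¬grant) = {0, 2, 4, 5}
Sat((AX ¬grant) ∨ (full ∨ ¬grant)) = {0, 2, 4, 5}
EG ((AX ¬grant) ∨ (full ∨ ¬grant)): greatest fixpoint, start Z0 = {0, 2, 4, 5}, keep only states in Sat with some successor in Z. Already a fixed point.
Sat(EG ((AX ¬grant) ∨ (full ∨ ¬grant))) = {0, 2, 4, 5}
5 ∈ Sat(EG ((AX ¬grant) ∨ (full ∨ ¬grant))) = {0, 2, 4, 5}, so the formula holds at 5.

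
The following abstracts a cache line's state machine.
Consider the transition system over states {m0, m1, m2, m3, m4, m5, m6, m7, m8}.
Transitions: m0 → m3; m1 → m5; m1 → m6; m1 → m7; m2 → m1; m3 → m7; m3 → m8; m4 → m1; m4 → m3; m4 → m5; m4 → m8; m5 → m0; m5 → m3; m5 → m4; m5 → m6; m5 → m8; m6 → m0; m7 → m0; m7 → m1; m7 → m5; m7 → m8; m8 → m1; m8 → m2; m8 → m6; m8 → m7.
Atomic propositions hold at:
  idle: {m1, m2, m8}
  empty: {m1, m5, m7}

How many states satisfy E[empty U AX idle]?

1

Sat(AX idle) = {s : every successor in {m1, m2, m8}} = {m2}
E[empty U AX idle]: least fixpoint, start Z0 = Sat(AX idle) = {m2}, add states in Sat(empty) with some successor in Z. Already a fixed point.
Sat(E[empty U AX idle]) = {m2}
|Sat(E[empty U AX idle])| = |{m2}| = 1.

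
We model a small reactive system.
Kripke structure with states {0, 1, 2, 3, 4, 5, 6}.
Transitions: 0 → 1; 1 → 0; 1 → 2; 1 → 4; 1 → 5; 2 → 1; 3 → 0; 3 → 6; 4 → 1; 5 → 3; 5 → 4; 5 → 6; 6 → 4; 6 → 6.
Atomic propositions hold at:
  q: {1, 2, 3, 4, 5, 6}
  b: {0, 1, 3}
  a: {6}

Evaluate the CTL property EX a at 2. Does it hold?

Sat(EX a) = {s : some successor in {6}} = {3, 5, 6}
2 ∉ Sat(EX a) = {3, 5, 6}, so the formula does not hold at 2.

No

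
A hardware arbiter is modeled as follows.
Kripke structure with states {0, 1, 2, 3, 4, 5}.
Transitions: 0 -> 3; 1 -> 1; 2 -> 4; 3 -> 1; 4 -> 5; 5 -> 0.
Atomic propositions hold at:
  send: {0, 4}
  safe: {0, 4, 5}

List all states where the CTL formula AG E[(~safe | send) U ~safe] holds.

Sat(~safe) = {1, 2, 3}
Sat(~safe | send) = {0, 1, 2, 3, 4}
E[(~safe | send) U ~safe]: least fixpoint, start Z0 = Sat(~safe) = {1, 2, 3}, add states in Sat(~safe | send) with some successor in Z. Z1 = {0, 1, 2, 3}; fixed.
Sat(E[(~safe | send) U ~safe]) = {0, 1, 2, 3}
AG E[(~safe | send) U ~safe]: greatest fixpoint, start Z0 = {0, 1, 2, 3}, keep only states in Sat with every successor in Z. Z1 = {0, 1, 3}; fixed.
Sat(AG E[(~safe | send) U ~safe]) = {0, 1, 3}

{0, 1, 3}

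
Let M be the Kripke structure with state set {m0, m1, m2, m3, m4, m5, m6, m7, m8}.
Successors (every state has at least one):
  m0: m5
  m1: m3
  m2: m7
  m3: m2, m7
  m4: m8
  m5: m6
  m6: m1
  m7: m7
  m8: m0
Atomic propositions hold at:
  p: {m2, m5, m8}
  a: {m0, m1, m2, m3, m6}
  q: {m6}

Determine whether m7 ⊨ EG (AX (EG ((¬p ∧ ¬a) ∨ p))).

Sat(¬p) = {m0, m1, m3, m4, m6, m7}
Sat(¬a) = {m4, m5, m7, m8}
Sat(¬p ∧ ¬a) = {m4, m7}
Sat((¬p ∧ ¬a) ∨ p) = {m2, m4, m5, m7, m8}
EG ((¬p ∧ ¬a) ∨ p): greatest fixpoint, start Z0 = {m2, m4, m5, m7, m8}, keep only states in Sat with some successor in Z. Z1 = {m2, m4, m7}; Z2 = {m2, m7}; fixed.
Sat(EG ((¬p ∧ ¬a) ∨ p)) = {m2, m7}
Sat(AX (EG ((¬p ∧ ¬a) ∨ p))) = {s : every successor in {m2, m7}} = {m2, m3, m7}
EG (AX (EG ((¬p ∧ ¬a) ∨ p))): greatest fixpoint, start Z0 = {m2, m3, m7}, keep only states in Sat with some successor in Z. Already a fixed point.
Sat(EG (AX (EG ((¬p ∧ ¬a) ∨ p)))) = {m2, m3, m7}
m7 ∈ Sat(EG (AX (EG ((¬p ∧ ¬a) ∨ p)))) = {m2, m3, m7}, so the formula holds at m7.

Yes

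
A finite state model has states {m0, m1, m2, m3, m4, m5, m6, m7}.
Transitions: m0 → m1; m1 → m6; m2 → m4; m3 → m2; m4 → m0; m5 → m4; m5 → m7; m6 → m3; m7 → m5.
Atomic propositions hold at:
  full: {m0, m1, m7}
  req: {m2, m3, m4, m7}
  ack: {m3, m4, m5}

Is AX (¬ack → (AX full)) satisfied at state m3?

Sat(¬ack) = {m0, m1, m2, m6, m7}
Sat(AX full) = {s : every successor in {m0, m1, m7}} = {m0, m4}
Sat(¬ack → (AX full)) = {m0, m3, m4, m5}
Sat(AX (¬ack → (AX full))) = {s : every successor in {m0, m3, m4, m5}} = {m2, m4, m6, m7}
m3 ∉ Sat(AX (¬ack → (AX full))) = {m2, m4, m6, m7}, so the formula does not hold at m3.

No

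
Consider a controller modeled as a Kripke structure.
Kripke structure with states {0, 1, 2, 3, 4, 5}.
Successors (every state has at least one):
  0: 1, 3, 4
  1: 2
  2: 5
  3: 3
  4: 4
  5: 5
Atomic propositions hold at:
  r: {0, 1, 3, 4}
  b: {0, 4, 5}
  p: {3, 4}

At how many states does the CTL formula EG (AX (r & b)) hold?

Sat(r & b) = {0, 4}
Sat(AX (r & b)) = {s : every successor in {0, 4}} = {4}
EG (AX (r & b)): greatest fixpoint, start Z0 = {4}, keep only states in Sat with some successor in Z. Already a fixed point.
Sat(EG (AX (r & b))) = {4}
|Sat(EG (AX (r & b)))| = |{4}| = 1.

1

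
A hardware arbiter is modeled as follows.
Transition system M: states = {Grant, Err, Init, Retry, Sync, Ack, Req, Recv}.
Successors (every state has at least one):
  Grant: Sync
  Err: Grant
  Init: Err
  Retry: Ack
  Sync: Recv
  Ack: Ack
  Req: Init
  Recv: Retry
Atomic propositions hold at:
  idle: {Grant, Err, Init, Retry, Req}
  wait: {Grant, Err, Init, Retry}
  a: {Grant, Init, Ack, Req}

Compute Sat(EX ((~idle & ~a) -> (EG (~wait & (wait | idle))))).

Sat(~idle) = {Sync, Ack, Recv}
Sat(~a) = {Err, Retry, Sync, Recv}
Sat(~idle & ~a) = {Sync, Recv}
Sat(~wait) = {Sync, Ack, Req, Recv}
Sat(wait | idle) = {Grant, Err, Init, Retry, Req}
Sat(~wait & (wait | idle)) = {Req}
EG (~wait & (wait | idle)): greatest fixpoint, start Z0 = {Req}, keep only states in Sat with some successor in Z. Z1 = ∅; fixed.
Sat(EG (~wait & (wait | idle))) = ∅
Sat((~idle & ~a) -> (EG (~wait & (wait | idle)))) = {Grant, Err, Init, Retry, Ack, Req}
Sat(EX ((~idle & ~a) -> (EG (~wait & (wait | idle))))) = {s : some successor in {Grant, Err, Init, Retry, Ack, Req}} = {Err, Init, Retry, Ack, Req, Recv}

{Err, Init, Retry, Ack, Req, Recv}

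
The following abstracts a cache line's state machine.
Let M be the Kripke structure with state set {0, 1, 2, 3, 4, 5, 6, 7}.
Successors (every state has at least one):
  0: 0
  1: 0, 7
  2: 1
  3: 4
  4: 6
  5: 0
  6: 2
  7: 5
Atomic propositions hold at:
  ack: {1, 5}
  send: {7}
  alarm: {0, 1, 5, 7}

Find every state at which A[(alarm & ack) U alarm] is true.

Sat(alarm & ack) = {1, 5}
A[(alarm & ack) U alarm]: least fixpoint, start Z0 = Sat(alarm) = {0, 1, 5, 7}, add states in Sat(alarm & ack) with every successor in Z. Already a fixed point.
Sat(A[(alarm & ack) U alarm]) = {0, 1, 5, 7}

{0, 1, 5, 7}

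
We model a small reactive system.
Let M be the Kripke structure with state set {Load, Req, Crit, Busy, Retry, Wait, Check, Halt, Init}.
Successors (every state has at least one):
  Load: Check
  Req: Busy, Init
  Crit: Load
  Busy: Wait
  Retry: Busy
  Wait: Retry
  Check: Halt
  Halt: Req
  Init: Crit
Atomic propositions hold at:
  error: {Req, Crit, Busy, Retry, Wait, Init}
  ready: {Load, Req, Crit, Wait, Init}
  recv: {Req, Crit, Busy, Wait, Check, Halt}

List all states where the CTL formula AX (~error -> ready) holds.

Sat(~error) = {Load, Check, Halt}
Sat(~error -> ready) = {Load, Req, Crit, Busy, Retry, Wait, Init}
Sat(AX (~error -> ready)) = {s : every successor in {Load, Req, Crit, Busy, Retry, Wait, Init}} = {Req, Crit, Busy, Retry, Wait, Halt, Init}

{Req, Crit, Busy, Retry, Wait, Halt, Init}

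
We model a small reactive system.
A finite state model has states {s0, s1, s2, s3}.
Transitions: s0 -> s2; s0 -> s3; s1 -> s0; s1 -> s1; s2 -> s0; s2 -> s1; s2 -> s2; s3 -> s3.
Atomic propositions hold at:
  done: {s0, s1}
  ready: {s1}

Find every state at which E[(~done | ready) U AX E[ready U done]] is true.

Sat(~done) = {s2, s3}
Sat(~done | ready) = {s1, s2, s3}
E[ready U done]: least fixpoint, start Z0 = Sat(done) = {s0, s1}, add states in Sat(ready) with some successor in Z. Already a fixed point.
Sat(E[ready U done]) = {s0, s1}
Sat(AX E[ready U done]) = {s : every successor in {s0, s1}} = {s1}
E[(~done | ready) U AX E[ready U done]]: least fixpoint, start Z0 = Sat(AX E[ready U done]) = {s1}, add states in Sat(~done | ready) with some successor in Z. Z1 = {s1, s2}; fixed.
Sat(E[(~done | ready) U AX E[ready U done]]) = {s1, s2}

{s1, s2}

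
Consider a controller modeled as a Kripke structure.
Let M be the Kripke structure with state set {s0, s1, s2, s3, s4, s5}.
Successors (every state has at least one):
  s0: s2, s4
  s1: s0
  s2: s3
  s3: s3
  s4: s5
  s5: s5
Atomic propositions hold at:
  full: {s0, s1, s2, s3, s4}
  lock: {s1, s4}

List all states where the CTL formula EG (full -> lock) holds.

{s4, s5}

Sat(full -> lock) = {s1, s4, s5}
EG (full -> lock): greatest fixpoint, start Z0 = {s1, s4, s5}, keep only states in Sat with some successor in Z. Z1 = {s4, s5}; fixed.
Sat(EG (full -> lock)) = {s4, s5}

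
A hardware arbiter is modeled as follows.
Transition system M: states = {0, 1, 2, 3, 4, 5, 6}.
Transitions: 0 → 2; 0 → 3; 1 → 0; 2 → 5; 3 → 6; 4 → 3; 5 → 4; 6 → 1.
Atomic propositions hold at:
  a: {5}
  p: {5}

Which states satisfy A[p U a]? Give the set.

{5}

A[p U a]: least fixpoint, start Z0 = Sat(a) = {5}, add states in Sat(p) with every successor in Z. Already a fixed point.
Sat(A[p U a]) = {5}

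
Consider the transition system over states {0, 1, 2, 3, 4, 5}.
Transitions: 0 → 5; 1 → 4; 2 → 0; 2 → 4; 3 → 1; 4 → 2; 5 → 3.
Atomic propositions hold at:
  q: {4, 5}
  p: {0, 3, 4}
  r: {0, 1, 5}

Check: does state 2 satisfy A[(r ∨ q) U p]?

No

Sat(r ∨ q) = {0, 1, 4, 5}
A[(r ∨ q) U p]: least fixpoint, start Z0 = Sat(p) = {0, 3, 4}, add states in Sat(r ∨ q) with every successor in Z. Z1 = {0, 1, 3, 4, 5}; fixed.
Sat(A[(r ∨ q) U p]) = {0, 1, 3, 4, 5}
2 ∉ Sat(A[(r ∨ q) U p]) = {0, 1, 3, 4, 5}, so the formula does not hold at 2.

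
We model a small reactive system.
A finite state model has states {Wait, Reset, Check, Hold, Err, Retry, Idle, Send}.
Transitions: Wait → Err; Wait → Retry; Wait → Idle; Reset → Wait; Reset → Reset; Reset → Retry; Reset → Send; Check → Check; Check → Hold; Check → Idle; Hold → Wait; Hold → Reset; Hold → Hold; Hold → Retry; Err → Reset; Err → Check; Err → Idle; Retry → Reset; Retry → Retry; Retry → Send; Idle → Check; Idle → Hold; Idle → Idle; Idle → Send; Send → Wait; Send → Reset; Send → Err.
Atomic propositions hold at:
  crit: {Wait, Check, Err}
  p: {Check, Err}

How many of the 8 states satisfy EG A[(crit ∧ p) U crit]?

3

Sat(crit ∧ p) = {Check, Err}
A[(crit ∧ p) U crit]: least fixpoint, start Z0 = Sat(crit) = {Wait, Check, Err}, add states in Sat(crit ∧ p) with every successor in Z. Already a fixed point.
Sat(A[(crit ∧ p) U crit]) = {Wait, Check, Err}
EG A[(crit ∧ p) U crit]: greatest fixpoint, start Z0 = {Wait, Check, Err}, keep only states in Sat with some successor in Z. Already a fixed point.
Sat(EG A[(crit ∧ p) U crit]) = {Wait, Check, Err}
|Sat(EG A[(crit ∧ p) U crit])| = |{Wait, Check, Err}| = 3.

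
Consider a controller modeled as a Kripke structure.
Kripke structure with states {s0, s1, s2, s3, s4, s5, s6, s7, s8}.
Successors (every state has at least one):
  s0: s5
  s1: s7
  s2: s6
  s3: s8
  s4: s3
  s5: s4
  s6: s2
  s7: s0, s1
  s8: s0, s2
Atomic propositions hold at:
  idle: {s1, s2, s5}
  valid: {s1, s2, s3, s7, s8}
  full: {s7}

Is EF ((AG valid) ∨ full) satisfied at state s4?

No

AG valid: greatest fixpoint, start Z0 = {s1, s2, s3, s7, s8}, keep only states in Sat with every successor in Z. Z1 = {s1, s3}; Z2 = ∅; fixed.
Sat(AG valid) = ∅
Sat((AG valid) ∨ full) = {s7}
EF ((AG valid) ∨ full): least fixpoint, start Z0 = {s7}, add states with some successor in Z. Z1 = {s1, s7}; fixed.
Sat(EF ((AG valid) ∨ full)) = {s1, s7}
s4 ∉ Sat(EF ((AG valid) ∨ full)) = {s1, s7}, so the formula does not hold at s4.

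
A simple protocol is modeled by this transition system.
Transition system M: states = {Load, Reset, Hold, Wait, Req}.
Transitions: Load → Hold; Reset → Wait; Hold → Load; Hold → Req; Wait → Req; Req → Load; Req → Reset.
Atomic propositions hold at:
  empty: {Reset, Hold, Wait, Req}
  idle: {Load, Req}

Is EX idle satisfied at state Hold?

Yes

Sat(EX idle) = {s : some successor in {Load, Req}} = {Hold, Wait, Req}
Hold ∈ Sat(EX idle) = {Hold, Wait, Req}, so the formula holds at Hold.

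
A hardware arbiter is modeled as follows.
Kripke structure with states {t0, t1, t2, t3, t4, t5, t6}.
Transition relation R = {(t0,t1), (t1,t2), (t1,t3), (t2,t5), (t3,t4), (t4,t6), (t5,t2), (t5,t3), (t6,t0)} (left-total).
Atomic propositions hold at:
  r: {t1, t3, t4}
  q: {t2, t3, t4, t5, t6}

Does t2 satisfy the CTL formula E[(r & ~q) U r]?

No

Sat(~q) = {t0, t1}
Sat(r & ~q) = {t1}
E[(r & ~q) U r]: least fixpoint, start Z0 = Sat(r) = {t1, t3, t4}, add states in Sat(r & ~q) with some successor in Z. Already a fixed point.
Sat(E[(r & ~q) U r]) = {t1, t3, t4}
t2 ∉ Sat(E[(r & ~q) U r]) = {t1, t3, t4}, so the formula does not hold at t2.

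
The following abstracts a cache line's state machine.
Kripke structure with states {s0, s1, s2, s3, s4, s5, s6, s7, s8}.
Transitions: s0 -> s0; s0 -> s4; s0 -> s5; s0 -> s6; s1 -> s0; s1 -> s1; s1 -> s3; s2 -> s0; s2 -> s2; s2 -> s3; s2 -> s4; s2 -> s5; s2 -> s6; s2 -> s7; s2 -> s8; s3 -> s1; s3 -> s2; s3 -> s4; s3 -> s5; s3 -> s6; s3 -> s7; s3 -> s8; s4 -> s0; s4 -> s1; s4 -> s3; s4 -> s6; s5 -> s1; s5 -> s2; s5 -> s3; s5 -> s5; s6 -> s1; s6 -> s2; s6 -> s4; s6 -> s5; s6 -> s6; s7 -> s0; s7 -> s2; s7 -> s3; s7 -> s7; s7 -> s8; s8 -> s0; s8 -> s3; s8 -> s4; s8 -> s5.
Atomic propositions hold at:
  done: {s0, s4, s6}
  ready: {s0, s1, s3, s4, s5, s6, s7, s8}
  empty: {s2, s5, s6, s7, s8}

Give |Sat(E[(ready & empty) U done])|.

Sat(ready & empty) = {s5, s6, s7, s8}
E[(ready & empty) U done]: least fixpoint, start Z0 = Sat(done) = {s0, s4, s6}, add states in Sat(ready & empty) with some successor in Z. Z1 = {s0, s4, s6, s7, s8}; fixed.
Sat(E[(ready & empty) U done]) = {s0, s4, s6, s7, s8}
|Sat(E[(ready & empty) U done])| = |{s0, s4, s6, s7, s8}| = 5.

5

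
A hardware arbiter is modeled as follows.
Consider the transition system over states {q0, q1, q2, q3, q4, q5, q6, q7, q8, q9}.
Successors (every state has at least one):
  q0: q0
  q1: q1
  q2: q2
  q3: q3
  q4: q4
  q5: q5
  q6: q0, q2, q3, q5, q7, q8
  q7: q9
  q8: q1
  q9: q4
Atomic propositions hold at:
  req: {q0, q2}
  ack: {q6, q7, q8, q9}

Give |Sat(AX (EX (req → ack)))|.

Sat(req → ack) = {q1, q3, q4, q5, q6, q7, q8, q9}
Sat(EX (req → ack)) = {s : some successor in {q1, q3, q4, q5, q6, q7, q8, q9}} = {q1, q3, q4, q5, q6, q7, q8, q9}
Sat(AX (EX (req → ack))) = {s : every successor in {q1, q3, q4, q5, q6, q7, q8, q9}} = {q1, q3, q4, q5, q7, q8, q9}
|Sat(AX (EX (req → ack)))| = |{q1, q3, q4, q5, q7, q8, q9}| = 7.

7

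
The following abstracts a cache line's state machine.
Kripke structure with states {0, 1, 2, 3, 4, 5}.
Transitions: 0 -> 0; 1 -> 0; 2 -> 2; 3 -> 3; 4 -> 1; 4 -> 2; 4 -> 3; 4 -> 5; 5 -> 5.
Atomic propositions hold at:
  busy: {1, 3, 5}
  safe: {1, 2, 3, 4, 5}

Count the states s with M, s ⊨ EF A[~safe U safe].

5

Sat(~safe) = {0}
A[~safe U safe]: least fixpoint, start Z0 = Sat(safe) = {1, 2, 3, 4, 5}, add states in Sat(~safe) with every successor in Z. Already a fixed point.
Sat(A[~safe U safe]) = {1, 2, 3, 4, 5}
EF A[~safe U safe]: least fixpoint, start Z0 = {1, 2, 3, 4, 5}, add states with some successor in Z. Already a fixed point.
Sat(EF A[~safe U safe]) = {1, 2, 3, 4, 5}
|Sat(EF A[~safe U safe])| = |{1, 2, 3, 4, 5}| = 5.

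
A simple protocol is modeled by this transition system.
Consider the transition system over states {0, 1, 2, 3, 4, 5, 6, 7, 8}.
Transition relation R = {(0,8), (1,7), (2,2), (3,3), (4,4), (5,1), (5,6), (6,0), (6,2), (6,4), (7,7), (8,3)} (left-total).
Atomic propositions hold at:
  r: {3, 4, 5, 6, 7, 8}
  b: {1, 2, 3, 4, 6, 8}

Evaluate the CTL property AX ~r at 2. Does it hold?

Yes

Sat(~r) = {0, 1, 2}
Sat(AX ~r) = {s : every successor in {0, 1, 2}} = {2}
2 ∈ Sat(AX ~r) = {2}, so the formula holds at 2.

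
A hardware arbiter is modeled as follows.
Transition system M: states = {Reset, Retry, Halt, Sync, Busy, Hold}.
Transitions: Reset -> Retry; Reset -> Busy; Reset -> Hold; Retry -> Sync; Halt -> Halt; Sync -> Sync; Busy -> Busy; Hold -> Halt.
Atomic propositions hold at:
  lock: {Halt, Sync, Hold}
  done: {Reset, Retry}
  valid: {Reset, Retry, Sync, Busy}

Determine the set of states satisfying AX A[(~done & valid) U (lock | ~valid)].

Sat(~done) = {Halt, Sync, Busy, Hold}
Sat(~done & valid) = {Sync, Busy}
Sat(~valid) = {Halt, Hold}
Sat(lock | ~valid) = {Halt, Sync, Hold}
A[(~done & valid) U (lock | ~valid)]: least fixpoint, start Z0 = Sat((lock | ~valid)) = {Halt, Sync, Hold}, add states in Sat(~done & valid) with every successor in Z. Already a fixed point.
Sat(A[(~done & valid) U (lock | ~valid)]) = {Halt, Sync, Hold}
Sat(AX A[(~done & valid) U (lock | ~valid)]) = {s : every successor in {Halt, Sync, Hold}} = {Retry, Halt, Sync, Hold}

{Retry, Halt, Sync, Hold}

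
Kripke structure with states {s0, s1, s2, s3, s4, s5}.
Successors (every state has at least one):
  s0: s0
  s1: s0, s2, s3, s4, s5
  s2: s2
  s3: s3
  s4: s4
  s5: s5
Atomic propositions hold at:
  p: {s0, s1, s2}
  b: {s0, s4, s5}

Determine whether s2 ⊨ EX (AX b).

No

Sat(AX b) = {s : every successor in {s0, s4, s5}} = {s0, s4, s5}
Sat(EX (AX b)) = {s : some successor in {s0, s4, s5}} = {s0, s1, s4, s5}
s2 ∉ Sat(EX (AX b)) = {s0, s1, s4, s5}, so the formula does not hold at s2.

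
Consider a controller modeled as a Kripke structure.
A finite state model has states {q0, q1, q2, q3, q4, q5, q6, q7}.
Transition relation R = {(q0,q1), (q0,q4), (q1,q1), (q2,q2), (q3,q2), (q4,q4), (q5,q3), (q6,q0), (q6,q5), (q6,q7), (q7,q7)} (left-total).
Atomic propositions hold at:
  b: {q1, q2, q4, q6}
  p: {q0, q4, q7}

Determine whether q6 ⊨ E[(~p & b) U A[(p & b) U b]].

Yes

Sat(~p) = {q1, q2, q3, q5, q6}
Sat(~p & b) = {q1, q2, q6}
Sat(p & b) = {q4}
A[(p & b) U b]: least fixpoint, start Z0 = Sat(b) = {q1, q2, q4, q6}, add states in Sat(p & b) with every successor in Z. Already a fixed point.
Sat(A[(p & b) U b]) = {q1, q2, q4, q6}
E[(~p & b) U A[(p & b) U b]]: least fixpoint, start Z0 = Sat(A[(p & b) U b]) = {q1, q2, q4, q6}, add states in Sat(~p & b) with some successor in Z. Already a fixed point.
Sat(E[(~p & b) U A[(p & b) U b]]) = {q1, q2, q4, q6}
q6 ∈ Sat(E[(~p & b) U A[(p & b) U b]]) = {q1, q2, q4, q6}, so the formula holds at q6.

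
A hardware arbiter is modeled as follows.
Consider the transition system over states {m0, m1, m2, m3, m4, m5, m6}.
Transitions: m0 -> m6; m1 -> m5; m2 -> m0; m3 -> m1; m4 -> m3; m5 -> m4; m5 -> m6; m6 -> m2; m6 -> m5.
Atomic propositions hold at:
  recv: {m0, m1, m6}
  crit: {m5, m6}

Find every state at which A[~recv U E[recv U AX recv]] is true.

{m0, m2, m3, m4, m5, m6}

Sat(~recv) = {m2, m3, m4, m5}
Sat(AX recv) = {s : every successor in {m0, m1, m6}} = {m0, m2, m3}
E[recv U AX recv]: least fixpoint, start Z0 = Sat(AX recv) = {m0, m2, m3}, add states in Sat(recv) with some successor in Z. Z1 = {m0, m2, m3, m6}; fixed.
Sat(E[recv U AX recv]) = {m0, m2, m3, m6}
A[~recv U E[recv U AX recv]]: least fixpoint, start Z0 = Sat(E[recv U AX recv]) = {m0, m2, m3, m6}, add states in Sat(~recv) with every successor in Z. Z1 = {m0, m2, m3, m4, m6}; Z2 = {m0, m2, m3, m4, m5, m6}; fixed.
Sat(A[~recv U E[recv U AX recv]]) = {m0, m2, m3, m4, m5, m6}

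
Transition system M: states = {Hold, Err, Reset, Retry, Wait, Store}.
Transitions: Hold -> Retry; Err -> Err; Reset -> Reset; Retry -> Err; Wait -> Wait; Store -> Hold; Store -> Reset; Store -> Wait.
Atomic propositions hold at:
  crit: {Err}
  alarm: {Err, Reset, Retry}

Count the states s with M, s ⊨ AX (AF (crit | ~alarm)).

Sat(~alarm) = {Hold, Wait, Store}
Sat(crit | ~alarm) = {Hold, Err, Wait, Store}
AF (crit | ~alarm): least fixpoint, start Z0 = {Hold, Err, Wait, Store}, add states with every successor in Z. Z1 = {Hold, Err, Retry, Wait, Store}; fixed.
Sat(AF (crit | ~alarm)) = {Hold, Err, Retry, Wait, Store}
Sat(AX (AF (crit | ~alarm))) = {s : every successor in {Hold, Err, Retry, Wait, Store}} = {Hold, Err, Retry, Wait}
|Sat(AX (AF (crit | ~alarm)))| = |{Hold, Err, Retry, Wait}| = 4.

4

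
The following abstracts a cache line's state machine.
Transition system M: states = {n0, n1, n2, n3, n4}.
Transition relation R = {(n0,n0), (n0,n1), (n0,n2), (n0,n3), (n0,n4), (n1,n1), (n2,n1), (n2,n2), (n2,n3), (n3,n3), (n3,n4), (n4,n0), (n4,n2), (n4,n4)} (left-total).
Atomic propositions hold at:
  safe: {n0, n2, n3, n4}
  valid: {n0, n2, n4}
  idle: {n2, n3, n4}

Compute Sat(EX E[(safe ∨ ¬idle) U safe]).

{n0, n2, n3, n4}

Sat(¬idle) = {n0, n1}
Sat(safe ∨ ¬idle) = {n0, n1, n2, n3, n4}
E[(safe ∨ ¬idle) U safe]: least fixpoint, start Z0 = Sat(safe) = {n0, n2, n3, n4}, add states in Sat(safe ∨ ¬idle) with some successor in Z. Already a fixed point.
Sat(E[(safe ∨ ¬idle) U safe]) = {n0, n2, n3, n4}
Sat(EX E[(safe ∨ ¬idle) U safe]) = {s : some successor in {n0, n2, n3, n4}} = {n0, n2, n3, n4}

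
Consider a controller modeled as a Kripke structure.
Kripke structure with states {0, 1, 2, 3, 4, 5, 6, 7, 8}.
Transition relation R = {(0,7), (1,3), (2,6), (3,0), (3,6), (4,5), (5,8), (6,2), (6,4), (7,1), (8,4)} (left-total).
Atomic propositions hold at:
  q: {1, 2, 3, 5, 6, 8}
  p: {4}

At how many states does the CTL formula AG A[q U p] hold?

3

A[q U p]: least fixpoint, start Z0 = Sat(p) = {4}, add states in Sat(q) with every successor in Z. Z1 = {4, 8}; Z2 = {4, 5, 8}; fixed.
Sat(A[q U p]) = {4, 5, 8}
AG A[q U p]: greatest fixpoint, start Z0 = {4, 5, 8}, keep only states in Sat with every successor in Z. Already a fixed point.
Sat(AG A[q U p]) = {4, 5, 8}
|Sat(AG A[q U p])| = |{4, 5, 8}| = 3.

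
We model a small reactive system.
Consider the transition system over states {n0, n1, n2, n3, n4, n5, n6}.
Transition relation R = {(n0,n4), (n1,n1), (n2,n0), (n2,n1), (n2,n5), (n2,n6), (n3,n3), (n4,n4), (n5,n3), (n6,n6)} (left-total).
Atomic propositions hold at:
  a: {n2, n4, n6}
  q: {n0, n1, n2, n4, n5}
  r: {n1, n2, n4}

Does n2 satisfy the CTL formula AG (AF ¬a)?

No

Sat(¬a) = {n0, n1, n3, n5}
AF ¬a: least fixpoint, start Z0 = {n0, n1, n3, n5}, add states with every successor in Z. Already a fixed point.
Sat(AF ¬a) = {n0, n1, n3, n5}
AG (AF ¬a): greatest fixpoint, start Z0 = {n0, n1, n3, n5}, keep only states in Sat with every successor in Z. Z1 = {n1, n3, n5}; fixed.
Sat(AG (AF ¬a)) = {n1, n3, n5}
n2 ∉ Sat(AG (AF ¬a)) = {n1, n3, n5}, so the formula does not hold at n2.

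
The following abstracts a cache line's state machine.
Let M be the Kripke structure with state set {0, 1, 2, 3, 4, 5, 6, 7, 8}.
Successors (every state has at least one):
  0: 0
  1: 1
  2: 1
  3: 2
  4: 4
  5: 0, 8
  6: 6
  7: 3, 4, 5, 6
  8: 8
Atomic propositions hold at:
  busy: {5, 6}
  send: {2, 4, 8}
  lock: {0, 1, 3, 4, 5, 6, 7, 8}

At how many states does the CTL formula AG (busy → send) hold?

Sat(busy → send) = {0, 1, 2, 3, 4, 7, 8}
AG (busy → send): greatest fixpoint, start Z0 = {0, 1, 2, 3, 4, 7, 8}, keep only states in Sat with every successor in Z. Z1 = {0, 1, 2, 3, 4, 8}; fixed.
Sat(AG (busy → send)) = {0, 1, 2, 3, 4, 8}
|Sat(AG (busy → send))| = |{0, 1, 2, 3, 4, 8}| = 6.

6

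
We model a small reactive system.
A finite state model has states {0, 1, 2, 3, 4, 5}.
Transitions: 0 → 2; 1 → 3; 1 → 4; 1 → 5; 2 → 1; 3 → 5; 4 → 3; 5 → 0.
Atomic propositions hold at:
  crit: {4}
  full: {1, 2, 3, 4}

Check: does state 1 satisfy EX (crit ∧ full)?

Yes

Sat(crit ∧ full) = {4}
Sat(EX (crit ∧ full)) = {s : some successor in {4}} = {1}
1 ∈ Sat(EX (crit ∧ full)) = {1}, so the formula holds at 1.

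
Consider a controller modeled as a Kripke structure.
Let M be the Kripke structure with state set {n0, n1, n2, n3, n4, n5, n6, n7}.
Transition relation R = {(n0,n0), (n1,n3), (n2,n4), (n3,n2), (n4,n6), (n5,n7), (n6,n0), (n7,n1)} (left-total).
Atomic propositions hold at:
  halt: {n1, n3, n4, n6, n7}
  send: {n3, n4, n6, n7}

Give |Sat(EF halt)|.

EF halt: least fixpoint, start Z0 = {n1, n3, n4, n6, n7}, add states with some successor in Z. Z1 = {n1, n2, n3, n4, n5, n6, n7}; fixed.
Sat(EF halt) = {n1, n2, n3, n4, n5, n6, n7}
|Sat(EF halt)| = |{n1, n2, n3, n4, n5, n6, n7}| = 7.

7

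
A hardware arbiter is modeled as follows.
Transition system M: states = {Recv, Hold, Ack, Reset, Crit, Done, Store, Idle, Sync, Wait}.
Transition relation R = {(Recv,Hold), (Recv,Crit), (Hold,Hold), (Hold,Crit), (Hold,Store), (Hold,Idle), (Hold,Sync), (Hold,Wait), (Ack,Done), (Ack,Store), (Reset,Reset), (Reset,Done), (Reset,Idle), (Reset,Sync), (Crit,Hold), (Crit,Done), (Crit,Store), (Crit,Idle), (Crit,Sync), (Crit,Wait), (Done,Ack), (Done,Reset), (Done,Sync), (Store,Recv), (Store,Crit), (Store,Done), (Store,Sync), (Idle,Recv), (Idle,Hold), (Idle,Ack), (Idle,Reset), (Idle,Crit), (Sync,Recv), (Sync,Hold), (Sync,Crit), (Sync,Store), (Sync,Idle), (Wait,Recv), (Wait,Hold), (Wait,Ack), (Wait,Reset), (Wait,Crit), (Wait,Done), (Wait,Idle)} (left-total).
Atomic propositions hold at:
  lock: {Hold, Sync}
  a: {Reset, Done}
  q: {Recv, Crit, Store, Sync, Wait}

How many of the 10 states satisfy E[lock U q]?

E[lock U q]: least fixpoint, start Z0 = Sat(q) = {Recv, Crit, Store, Sync, Wait}, add states in Sat(lock) with some successor in Z. Z1 = {Recv, Hold, Crit, Store, Sync, Wait}; fixed.
Sat(E[lock U q]) = {Recv, Hold, Crit, Store, Sync, Wait}
|Sat(E[lock U q])| = |{Recv, Hold, Crit, Store, Sync, Wait}| = 6.

6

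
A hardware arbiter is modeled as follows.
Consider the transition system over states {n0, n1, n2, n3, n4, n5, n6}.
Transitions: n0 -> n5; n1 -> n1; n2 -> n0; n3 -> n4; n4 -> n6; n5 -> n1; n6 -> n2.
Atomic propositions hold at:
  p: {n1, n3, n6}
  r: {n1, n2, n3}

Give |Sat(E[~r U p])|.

Sat(~r) = {n0, n4, n5, n6}
E[~r U p]: least fixpoint, start Z0 = Sat(p) = {n1, n3, n6}, add states in Sat(~r) with some successor in Z. Z1 = {n1, n3, n4, n5, n6}; Z2 = {n0, n1, n3, n4, n5, n6}; fixed.
Sat(E[~r U p]) = {n0, n1, n3, n4, n5, n6}
|Sat(E[~r U p])| = |{n0, n1, n3, n4, n5, n6}| = 6.

6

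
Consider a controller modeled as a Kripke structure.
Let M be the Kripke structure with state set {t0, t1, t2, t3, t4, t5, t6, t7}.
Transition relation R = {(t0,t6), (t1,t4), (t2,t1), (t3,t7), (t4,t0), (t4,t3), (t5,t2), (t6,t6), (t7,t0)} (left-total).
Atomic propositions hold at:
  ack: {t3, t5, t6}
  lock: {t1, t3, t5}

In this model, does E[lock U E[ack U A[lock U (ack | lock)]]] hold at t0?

No

Sat(ack | lock) = {t1, t3, t5, t6}
A[lock U (ack | lock)]: least fixpoint, start Z0 = Sat((ack | lock)) = {t1, t3, t5, t6}, add states in Sat(lock) with every successor in Z. Already a fixed point.
Sat(A[lock U (ack | lock)]) = {t1, t3, t5, t6}
E[ack U A[lock U (ack | lock)]]: least fixpoint, start Z0 = Sat(A[lock U (ack | lock)]) = {t1, t3, t5, t6}, add states in Sat(ack) with some successor in Z. Already a fixed point.
Sat(E[ack U A[lock U (ack | lock)]]) = {t1, t3, t5, t6}
E[lock U E[ack U A[lock U (ack | lock)]]]: least fixpoint, start Z0 = Sat(E[ack U A[lock U (ack | lock)]]) = {t1, t3, t5, t6}, add states in Sat(lock) with some successor in Z. Already a fixed point.
Sat(E[lock U E[ack U A[lock U (ack | lock)]]]) = {t1, t3, t5, t6}
t0 ∉ Sat(E[lock U E[ack U A[lock U (ack | lock)]]]) = {t1, t3, t5, t6}, so the formula does not hold at t0.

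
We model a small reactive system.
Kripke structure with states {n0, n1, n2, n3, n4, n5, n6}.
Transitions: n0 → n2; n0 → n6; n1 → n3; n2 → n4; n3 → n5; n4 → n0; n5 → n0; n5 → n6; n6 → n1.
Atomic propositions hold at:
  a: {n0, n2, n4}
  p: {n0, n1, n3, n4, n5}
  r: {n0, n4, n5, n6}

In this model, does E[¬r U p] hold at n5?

Yes

Sat(¬r) = {n1, n2, n3}
E[¬r U p]: least fixpoint, start Z0 = Sat(p) = {n0, n1, n3, n4, n5}, add states in Sat(¬r) with some successor in Z. Z1 = {n0, n1, n2, n3, n4, n5}; fixed.
Sat(E[¬r U p]) = {n0, n1, n2, n3, n4, n5}
n5 ∈ Sat(E[¬r U p]) = {n0, n1, n2, n3, n4, n5}, so the formula holds at n5.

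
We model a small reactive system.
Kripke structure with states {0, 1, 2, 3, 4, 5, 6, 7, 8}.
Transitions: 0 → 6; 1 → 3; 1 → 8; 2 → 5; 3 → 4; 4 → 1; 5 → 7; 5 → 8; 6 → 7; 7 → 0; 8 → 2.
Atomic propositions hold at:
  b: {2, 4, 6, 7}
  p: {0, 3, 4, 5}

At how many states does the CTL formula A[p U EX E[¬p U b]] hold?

Sat(¬p) = {1, 2, 6, 7, 8}
E[¬p U b]: least fixpoint, start Z0 = Sat(b) = {2, 4, 6, 7}, add states in Sat(¬p) with some successor in Z. Z1 = {2, 4, 6, 7, 8}; Z2 = {1, 2, 4, 6, 7, 8}; fixed.
Sat(E[¬p U b]) = {1, 2, 4, 6, 7, 8}
Sat(EX E[¬p U b]) = {s : some successor in {1, 2, 4, 6, 7, 8}} = {0, 1, 3, 4, 5, 6, 8}
A[p U EX E[¬p U b]]: least fixpoint, start Z0 = Sat(EX E[¬p U b]) = {0, 1, 3, 4, 5, 6, 8}, add states in Sat(p) with every successor in Z. Already a fixed point.
Sat(A[p U EX E[¬p U b]]) = {0, 1, 3, 4, 5, 6, 8}
|Sat(A[p U EX E[¬p U b]])| = |{0, 1, 3, 4, 5, 6, 8}| = 7.

7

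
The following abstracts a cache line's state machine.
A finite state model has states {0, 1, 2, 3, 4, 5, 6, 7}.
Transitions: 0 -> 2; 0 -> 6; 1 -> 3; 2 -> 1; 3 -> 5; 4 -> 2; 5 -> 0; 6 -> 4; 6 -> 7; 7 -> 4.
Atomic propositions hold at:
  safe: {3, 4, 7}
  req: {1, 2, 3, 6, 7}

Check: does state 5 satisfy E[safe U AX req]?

Sat(AX req) = {s : every successor in {1, 2, 3, 6, 7}} = {0, 1, 2, 4}
E[safe U AX req]: least fixpoint, start Z0 = Sat(AX req) = {0, 1, 2, 4}, add states in Sat(safe) with some successor in Z. Z1 = {0, 1, 2, 4, 7}; fixed.
Sat(E[safe U AX req]) = {0, 1, 2, 4, 7}
5 ∉ Sat(E[safe U AX req]) = {0, 1, 2, 4, 7}, so the formula does not hold at 5.

No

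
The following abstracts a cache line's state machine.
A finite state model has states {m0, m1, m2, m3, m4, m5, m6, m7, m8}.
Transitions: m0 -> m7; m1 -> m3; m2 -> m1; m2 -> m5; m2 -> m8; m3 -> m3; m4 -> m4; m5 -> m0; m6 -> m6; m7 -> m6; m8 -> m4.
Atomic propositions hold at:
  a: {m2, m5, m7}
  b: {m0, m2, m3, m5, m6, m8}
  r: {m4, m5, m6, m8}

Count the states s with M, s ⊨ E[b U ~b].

Sat(~b) = {m1, m4, m7}
E[b U ~b]: least fixpoint, start Z0 = Sat(~b) = {m1, m4, m7}, add states in Sat(b) with some successor in Z. Z1 = {m0, m1, m2, m4, m7, m8}; Z2 = {m0, m1, m2, m4, m5, m7, m8}; fixed.
Sat(E[b U ~b]) = {m0, m1, m2, m4, m5, m7, m8}
|Sat(E[b U ~b])| = |{m0, m1, m2, m4, m5, m7, m8}| = 7.

7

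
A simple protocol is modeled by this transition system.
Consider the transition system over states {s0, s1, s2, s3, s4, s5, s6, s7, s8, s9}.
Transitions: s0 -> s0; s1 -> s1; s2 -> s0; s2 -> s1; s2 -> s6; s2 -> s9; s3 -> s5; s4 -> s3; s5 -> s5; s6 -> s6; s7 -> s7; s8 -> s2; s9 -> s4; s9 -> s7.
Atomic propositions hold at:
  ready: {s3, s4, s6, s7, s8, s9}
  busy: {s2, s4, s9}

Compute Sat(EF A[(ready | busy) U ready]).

{s2, s3, s4, s6, s7, s8, s9}

Sat(ready | busy) = {s2, s3, s4, s6, s7, s8, s9}
A[(ready | busy) U ready]: least fixpoint, start Z0 = Sat(ready) = {s3, s4, s6, s7, s8, s9}, add states in Sat(ready | busy) with every successor in Z. Already a fixed point.
Sat(A[(ready | busy) U ready]) = {s3, s4, s6, s7, s8, s9}
EF A[(ready | busy) U ready]: least fixpoint, start Z0 = {s3, s4, s6, s7, s8, s9}, add states with some successor in Z. Z1 = {s2, s3, s4, s6, s7, s8, s9}; fixed.
Sat(EF A[(ready | busy) U ready]) = {s2, s3, s4, s6, s7, s8, s9}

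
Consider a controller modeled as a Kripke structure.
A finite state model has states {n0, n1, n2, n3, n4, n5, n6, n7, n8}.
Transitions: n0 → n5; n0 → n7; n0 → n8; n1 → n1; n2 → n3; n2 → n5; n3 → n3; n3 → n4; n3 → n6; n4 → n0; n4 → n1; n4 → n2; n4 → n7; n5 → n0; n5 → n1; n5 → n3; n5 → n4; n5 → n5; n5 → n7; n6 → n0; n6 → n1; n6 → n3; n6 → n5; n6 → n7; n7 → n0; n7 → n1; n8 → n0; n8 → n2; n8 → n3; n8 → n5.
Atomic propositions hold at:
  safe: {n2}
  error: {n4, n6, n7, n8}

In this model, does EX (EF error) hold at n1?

EF error: least fixpoint, start Z0 = {n4, n6, n7, n8}, add states with some successor in Z. Z1 = {n0, n3, n4, n5, n6, n7, n8}; Z2 = {n0, n2, n3, n4, n5, n6, n7, n8}; fixed.
Sat(EF error) = {n0, n2, n3, n4, n5, n6, n7, n8}
Sat(EX (EF error)) = {s : some successor in {n0, n2, n3, n4, n5, n6, n7, n8}} = {n0, n2, n3, n4, n5, n6, n7, n8}
n1 ∉ Sat(EX (EF error)) = {n0, n2, n3, n4, n5, n6, n7, n8}, so the formula does not hold at n1.

No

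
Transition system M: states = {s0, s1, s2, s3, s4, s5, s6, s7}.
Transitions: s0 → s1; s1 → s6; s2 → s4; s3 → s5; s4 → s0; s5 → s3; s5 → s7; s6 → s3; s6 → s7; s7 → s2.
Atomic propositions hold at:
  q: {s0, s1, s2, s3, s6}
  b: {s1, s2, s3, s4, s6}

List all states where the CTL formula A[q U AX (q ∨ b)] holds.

Sat(q ∨ b) = {s0, s1, s2, s3, s4, s6}
Sat(AX (q ∨ b)) = {s : every successor in {s0, s1, s2, s3, s4, s6}} = {s0, s1, s2, s4, s7}
A[q U AX (q ∨ b)]: least fixpoint, start Z0 = Sat(AX (q ∨ b)) = {s0, s1, s2, s4, s7}, add states in Sat(q) with every successor in Z. Already a fixed point.
Sat(A[q U AX (q ∨ b)]) = {s0, s1, s2, s4, s7}

{s0, s1, s2, s4, s7}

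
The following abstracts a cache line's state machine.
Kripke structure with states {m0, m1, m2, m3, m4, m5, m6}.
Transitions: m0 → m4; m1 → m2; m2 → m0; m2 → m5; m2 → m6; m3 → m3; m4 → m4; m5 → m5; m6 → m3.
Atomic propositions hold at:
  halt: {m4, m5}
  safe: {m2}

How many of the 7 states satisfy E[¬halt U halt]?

Sat(¬halt) = {m0, m1, m2, m3, m6}
E[¬halt U halt]: least fixpoint, start Z0 = Sat(halt) = {m4, m5}, add states in Sat(¬halt) with some successor in Z. Z1 = {m0, m2, m4, m5}; Z2 = {m0, m1, m2, m4, m5}; fixed.
Sat(E[¬halt U halt]) = {m0, m1, m2, m4, m5}
|Sat(E[¬halt U halt])| = |{m0, m1, m2, m4, m5}| = 5.

5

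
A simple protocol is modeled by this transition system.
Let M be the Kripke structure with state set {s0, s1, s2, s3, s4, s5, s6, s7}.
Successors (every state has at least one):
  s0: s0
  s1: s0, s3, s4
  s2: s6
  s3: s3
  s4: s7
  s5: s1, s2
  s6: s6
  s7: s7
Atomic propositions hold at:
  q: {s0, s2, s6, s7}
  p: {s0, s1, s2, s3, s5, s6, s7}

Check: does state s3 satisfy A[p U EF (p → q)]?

No

Sat(p → q) = {s0, s2, s4, s6, s7}
EF (p → q): least fixpoint, start Z0 = {s0, s2, s4, s6, s7}, add states with some successor in Z. Z1 = {s0, s1, s2, s4, s5, s6, s7}; fixed.
Sat(EF (p → q)) = {s0, s1, s2, s4, s5, s6, s7}
A[p U EF (p → q)]: least fixpoint, start Z0 = Sat(EF (p → q)) = {s0, s1, s2, s4, s5, s6, s7}, add states in Sat(p) with every successor in Z. Already a fixed point.
Sat(A[p U EF (p → q)]) = {s0, s1, s2, s4, s5, s6, s7}
s3 ∉ Sat(A[p U EF (p → q)]) = {s0, s1, s2, s4, s5, s6, s7}, so the formula does not hold at s3.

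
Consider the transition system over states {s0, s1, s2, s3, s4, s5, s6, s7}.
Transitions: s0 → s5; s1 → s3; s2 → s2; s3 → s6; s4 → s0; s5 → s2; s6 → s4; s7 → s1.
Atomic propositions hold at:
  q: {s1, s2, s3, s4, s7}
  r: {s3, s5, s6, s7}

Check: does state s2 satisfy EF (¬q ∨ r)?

Sat(¬q) = {s0, s5, s6}
Sat(¬q ∨ r) = {s0, s3, s5, s6, s7}
EF (¬q ∨ r): least fixpoint, start Z0 = {s0, s3, s5, s6, s7}, add states with some successor in Z. Z1 = {s0, s1, s3, s4, s5, s6, s7}; fixed.
Sat(EF (¬q ∨ r)) = {s0, s1, s3, s4, s5, s6, s7}
s2 ∉ Sat(EF (¬q ∨ r)) = {s0, s1, s3, s4, s5, s6, s7}, so the formula does not hold at s2.

No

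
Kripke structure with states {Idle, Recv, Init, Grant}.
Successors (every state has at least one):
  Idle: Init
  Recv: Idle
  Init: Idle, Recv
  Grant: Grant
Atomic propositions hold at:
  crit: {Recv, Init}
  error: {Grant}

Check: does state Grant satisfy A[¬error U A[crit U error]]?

Yes

Sat(¬error) = {Idle, Recv, Init}
A[crit U error]: least fixpoint, start Z0 = Sat(error) = {Grant}, add states in Sat(crit) with every successor in Z. Already a fixed point.
Sat(A[crit U error]) = {Grant}
A[¬error U A[crit U error]]: least fixpoint, start Z0 = Sat(A[crit U error]) = {Grant}, add states in Sat(¬error) with every successor in Z. Already a fixed point.
Sat(A[¬error U A[crit U error]]) = {Grant}
Grant ∈ Sat(A[¬error U A[crit U error]]) = {Grant}, so the formula holds at Grant.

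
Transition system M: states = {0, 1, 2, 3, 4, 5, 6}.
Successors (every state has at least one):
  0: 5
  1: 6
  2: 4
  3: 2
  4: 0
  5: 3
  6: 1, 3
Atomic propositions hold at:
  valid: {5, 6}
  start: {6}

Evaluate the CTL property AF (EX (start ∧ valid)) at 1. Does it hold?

Yes

Sat(start ∧ valid) = {6}
Sat(EX (start ∧ valid)) = {s : some successor in {6}} = {1}
AF (EX (start ∧ valid)): least fixpoint, start Z0 = {1}, add states with every successor in Z. Already a fixed point.
Sat(AF (EX (start ∧ valid))) = {1}
1 ∈ Sat(AF (EX (start ∧ valid))) = {1}, so the formula holds at 1.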